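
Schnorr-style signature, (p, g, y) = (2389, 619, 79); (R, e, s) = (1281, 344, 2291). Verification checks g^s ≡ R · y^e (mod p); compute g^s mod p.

32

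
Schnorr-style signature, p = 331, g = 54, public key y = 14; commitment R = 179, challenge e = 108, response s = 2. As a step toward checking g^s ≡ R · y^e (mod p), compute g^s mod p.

268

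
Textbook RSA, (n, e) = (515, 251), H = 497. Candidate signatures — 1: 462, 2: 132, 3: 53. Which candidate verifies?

3

Candidate 1: Squares mod 515: 462^1≡462, 462^2≡234, 462^4≡166, 462^8≡261, 462^16≡141, 462^32≡311, 462^64≡416, 462^128≡16; 251 = 128 + 64 + 32 + 16 + 8 + 2 + 1, so 462^251 ≡ 16·416·311·141·261·234·462 ≡ 18 (mod 515)
Candidate 2: Squares mod 515: 132^1≡132, 132^2≡429, 132^4≡186, 132^8≡91, 132^16≡41, 132^32≡136, 132^64≡471, 132^128≡391; 251 = 128 + 64 + 32 + 16 + 8 + 2 + 1, so 132^251 ≡ 391·471·136·41·91·429·132 ≡ 448 (mod 515)
Candidate 3: Squares mod 515: 53^1≡53, 53^2≡234, 53^4≡166, 53^8≡261, 53^16≡141, 53^32≡311, 53^64≡416, 53^128≡16; 251 = 128 + 64 + 32 + 16 + 8 + 2 + 1, so 53^251 ≡ 16·416·311·141·261·234·53 ≡ 497 (mod 515)
  → matches H = 497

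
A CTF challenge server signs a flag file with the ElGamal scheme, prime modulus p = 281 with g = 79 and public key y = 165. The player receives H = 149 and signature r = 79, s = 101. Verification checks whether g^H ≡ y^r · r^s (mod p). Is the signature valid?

valid

Left side g^H mod p:
79^2 = 6241 ≡ 59
79^4 ≡ 59^2 = 3481 ≡ 109
79^8 ≡ 109^2 = 11881 ≡ 79
79^16 ≡ 79^2 = 6241 ≡ 59
79^32 ≡ 59^2 = 3481 ≡ 109
79^64 ≡ 109^2 = 11881 ≡ 79
79^128 ≡ 79^2 = 6241 ≡ 59
149 = 128 + 16 + 4 + 1, so 79^149 ≡ 59·59·109·79 ≡ 59 (mod 281)
Right side y^r · r^s mod p:
165^2 = 27225 ≡ 249
165^4 ≡ 249^2 = 62001 ≡ 181
165^8 ≡ 181^2 = 32761 ≡ 165
165^16 ≡ 165^2 = 27225 ≡ 249
165^32 ≡ 249^2 = 62001 ≡ 181
165^64 ≡ 181^2 = 32761 ≡ 165
79 = 64 + 8 + 4 + 2 + 1, so 165^79 ≡ 165·165·181·249·165 ≡ 249 (mod 281)
79^2 = 6241 ≡ 59
79^4 ≡ 59^2 = 3481 ≡ 109
79^8 ≡ 109^2 = 11881 ≡ 79
79^16 ≡ 79^2 = 6241 ≡ 59
79^32 ≡ 59^2 = 3481 ≡ 109
79^64 ≡ 109^2 = 11881 ≡ 79
101 = 64 + 32 + 4 + 1, so 79^101 ≡ 79·109·109·79 ≡ 165 (mod 281)
249·165 = 41085 ≡ 59 (mod 281)
59 ≡ 59 (mod 281), so the signature is genuine.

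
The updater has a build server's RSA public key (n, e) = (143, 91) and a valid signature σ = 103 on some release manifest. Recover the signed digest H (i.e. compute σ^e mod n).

103

Squares mod 143: σ^1≡103, σ^2≡27, σ^4≡14, σ^8≡53, σ^16≡92, σ^32≡27, σ^64≡14
91 = 64 + 16 + 8 + 2 + 1, so σ^91 ≡ 14·92·53·27·103 ≡ 103 (mod 143)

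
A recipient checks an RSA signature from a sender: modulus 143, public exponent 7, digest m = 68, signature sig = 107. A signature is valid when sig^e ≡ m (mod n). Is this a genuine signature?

genuine

sig^7 mod 143 = 68
sig^7 mod 143 = 68 matches m.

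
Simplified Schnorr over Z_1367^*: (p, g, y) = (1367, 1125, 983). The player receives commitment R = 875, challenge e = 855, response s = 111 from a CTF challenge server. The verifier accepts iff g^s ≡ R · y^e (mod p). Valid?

g^s mod p:
1125^2 = 1265625 ≡ 1150
1125^4 ≡ 1150^2 = 1322500 ≡ 611
1125^8 ≡ 611^2 = 373321 ≡ 130
1125^16 ≡ 130^2 = 16900 ≡ 496
1125^32 ≡ 496^2 = 246016 ≡ 1323
1125^64 ≡ 1323^2 = 1750329 ≡ 569
111 = 64 + 32 + 8 + 4 + 2 + 1, so 1125^111 ≡ 569·1323·130·611·1150·1125 ≡ 983 (mod 1367)
R · y^e mod p:
983^2 = 966289 ≡ 1187
983^4 ≡ 1187^2 = 1408969 ≡ 959
983^8 ≡ 959^2 = 919681 ≡ 1057
983^16 ≡ 1057^2 = 1117249 ≡ 410
983^32 ≡ 410^2 = 168100 ≡ 1326
983^64 ≡ 1326^2 = 1758276 ≡ 314
983^128 ≡ 314^2 = 98596 ≡ 172
983^256 ≡ 172^2 = 29584 ≡ 877
983^512 ≡ 877^2 = 769129 ≡ 875
855 = 512 + 256 + 64 + 16 + 4 + 2 + 1, so 983^855 ≡ 875·877·314·410·959·1187·983 ≡ 901 (mod 1367)
875·901 = 788375 ≡ 983 (mod 1367)
983 ≡ 983 (mod 1367); signature holds.

yes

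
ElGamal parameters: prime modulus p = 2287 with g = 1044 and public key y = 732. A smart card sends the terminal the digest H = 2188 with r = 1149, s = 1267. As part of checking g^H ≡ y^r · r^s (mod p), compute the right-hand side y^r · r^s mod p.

732^2 = 535824 ≡ 666
732^4 ≡ 666^2 = 443556 ≡ 2165
732^8 ≡ 2165^2 = 4687225 ≡ 1162
732^16 ≡ 1162^2 = 1350244 ≡ 914
732^32 ≡ 914^2 = 835396 ≡ 641
732^64 ≡ 641^2 = 410881 ≡ 1508
732^128 ≡ 1508^2 = 2274064 ≡ 786
732^256 ≡ 786^2 = 617796 ≡ 306
732^512 ≡ 306^2 = 93636 ≡ 2156
732^1024 ≡ 2156^2 = 4648336 ≡ 1152
1149 = 1024 + 64 + 32 + 16 + 8 + 4 + 1, so 732^1149 ≡ 1152·1508·641·914·1162·2165·732 ≡ 1080 (mod 2287)
1149^2 = 1320201 ≡ 602
1149^4 ≡ 602^2 = 362404 ≡ 1058
1149^8 ≡ 1058^2 = 1119364 ≡ 1021
1149^16 ≡ 1021^2 = 1042441 ≡ 1856
1149^32 ≡ 1856^2 = 3444736 ≡ 514
1149^64 ≡ 514^2 = 264196 ≡ 1191
1149^128 ≡ 1191^2 = 1418481 ≡ 541
1149^256 ≡ 541^2 = 292681 ≡ 2232
1149^512 ≡ 2232^2 = 4981824 ≡ 738
1149^1024 ≡ 738^2 = 544644 ≡ 338
1267 = 1024 + 128 + 64 + 32 + 16 + 2 + 1, so 1149^1267 ≡ 338·541·1191·514·1856·602·1149 ≡ 863 (mod 2287)
y^r · r^s ≡ 1080·863 = 932040 ≡ 1231 (mod 2287)

1231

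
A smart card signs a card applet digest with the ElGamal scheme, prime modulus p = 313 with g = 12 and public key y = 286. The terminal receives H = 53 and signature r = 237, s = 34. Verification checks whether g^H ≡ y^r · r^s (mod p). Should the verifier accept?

Left side g^H mod p:
12^2 = 144
12^4 ≡ 144^2 = 20736 ≡ 78
12^8 ≡ 78^2 = 6084 ≡ 137
12^16 ≡ 137^2 = 18769 ≡ 302
12^32 ≡ 302^2 = 91204 ≡ 121
53 = 32 + 16 + 4 + 1, so 12^53 ≡ 121·302·78·12 ≡ 237 (mod 313)
Right side y^r · r^s mod p:
286^2 = 81796 ≡ 103
286^4 ≡ 103^2 = 10609 ≡ 280
286^8 ≡ 280^2 = 78400 ≡ 150
286^16 ≡ 150^2 = 22500 ≡ 277
286^32 ≡ 277^2 = 76729 ≡ 44
286^64 ≡ 44^2 = 1936 ≡ 58
286^128 ≡ 58^2 = 3364 ≡ 234
237 = 128 + 64 + 32 + 8 + 4 + 1, so 286^237 ≡ 234·58·44·150·280·286 ≡ 36 (mod 313)
237^2 = 56169 ≡ 142
237^4 ≡ 142^2 = 20164 ≡ 132
237^8 ≡ 132^2 = 17424 ≡ 209
237^16 ≡ 209^2 = 43681 ≡ 174
237^32 ≡ 174^2 = 30276 ≡ 228
34 = 32 + 2, so 237^34 ≡ 228·142 ≡ 137 (mod 313)
36·137 = 4932 ≡ 237 (mod 313)
237 ≡ 237 (mod 313), so the signature is genuine.

accept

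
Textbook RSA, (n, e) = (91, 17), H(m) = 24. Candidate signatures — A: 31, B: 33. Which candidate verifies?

B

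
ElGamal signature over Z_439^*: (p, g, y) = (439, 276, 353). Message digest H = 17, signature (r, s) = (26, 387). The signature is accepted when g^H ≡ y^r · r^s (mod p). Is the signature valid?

Left side g^H mod p:
276^2 = 76176 ≡ 229
276^4 ≡ 229^2 = 52441 ≡ 200
276^8 ≡ 200^2 = 40000 ≡ 51
276^16 ≡ 51^2 = 2601 ≡ 406
17 = 16 + 1, so 276^17 ≡ 406·276 ≡ 111 (mod 439)
Right side y^r · r^s mod p:
353^2 = 124609 ≡ 372
353^4 ≡ 372^2 = 138384 ≡ 99
353^8 ≡ 99^2 = 9801 ≡ 143
353^16 ≡ 143^2 = 20449 ≡ 255
26 = 16 + 8 + 2, so 353^26 ≡ 255·143·372 ≡ 319 (mod 439)
26^2 = 676 ≡ 237
26^4 ≡ 237^2 = 56169 ≡ 416
26^8 ≡ 416^2 = 173056 ≡ 90
26^16 ≡ 90^2 = 8100 ≡ 198
26^32 ≡ 198^2 = 39204 ≡ 133
26^64 ≡ 133^2 = 17689 ≡ 129
26^128 ≡ 129^2 = 16641 ≡ 398
26^256 ≡ 398^2 = 158404 ≡ 364
387 = 256 + 128 + 2 + 1, so 26^387 ≡ 364·398·237·26 ≡ 32 (mod 439)
319·32 = 10208 ≡ 111 (mod 439)
111 ≡ 111 (mod 439), so the signature is genuine.

valid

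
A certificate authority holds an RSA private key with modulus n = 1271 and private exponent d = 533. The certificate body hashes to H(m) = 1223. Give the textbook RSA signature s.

111

Squares mod 1271: (H(m))^1≡1223, (H(m))^2≡1033, (H(m))^4≡720, (H(m))^8≡1103, (H(m))^16≡262, (H(m))^32≡10, (H(m))^64≡100, (H(m))^128≡1103, (H(m))^256≡262, (H(m))^512≡10
533 = 512 + 16 + 4 + 1, so (H(m))^533 ≡ 10·262·720·1223 ≡ 111 (mod 1271)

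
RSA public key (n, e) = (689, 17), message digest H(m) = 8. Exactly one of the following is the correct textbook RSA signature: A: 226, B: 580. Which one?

B

Candidate A: 226^2 = 51076 ≡ 90; 226^4 ≡ 90^2 = 8100 ≡ 521; 226^8 ≡ 521^2 = 271441 ≡ 664; 226^16 ≡ 664^2 = 440896 ≡ 625; 17 = 16 + 1, so 226^17 ≡ 625·226 ≡ 5 (mod 689)
Candidate B: 580^2 = 336400 ≡ 168; 580^4 ≡ 168^2 = 28224 ≡ 664; 580^8 ≡ 664^2 = 440896 ≡ 625; 580^16 ≡ 625^2 = 390625 ≡ 651; 17 = 16 + 1, so 580^17 ≡ 651·580 ≡ 8 (mod 689)
  → matches H(m) = 8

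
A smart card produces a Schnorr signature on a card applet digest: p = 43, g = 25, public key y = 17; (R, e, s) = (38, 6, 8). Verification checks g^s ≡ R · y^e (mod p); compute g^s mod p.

25^2 = 625 ≡ 23
25^4 ≡ 23^2 = 529 ≡ 13
25^8 ≡ 13^2 = 169 ≡ 40

40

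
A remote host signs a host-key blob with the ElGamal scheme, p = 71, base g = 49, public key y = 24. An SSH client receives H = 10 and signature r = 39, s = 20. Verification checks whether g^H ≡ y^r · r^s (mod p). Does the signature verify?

Left side g^H mod p:
49^10 mod 71 = 37
Right side y^r · r^s mod p:
24^39 mod 71 = 64
39^20 mod 71 = 20
64·20 = 1280 ≡ 2 (mod 71)
37 ≠ 2, so verification fails.

does not verify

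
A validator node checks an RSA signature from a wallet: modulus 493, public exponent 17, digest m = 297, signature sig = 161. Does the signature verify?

verifies

sig^2 ≡ 161^2 = 25921 ≡ 285
sig^4 ≡ 285^2 = 81225 ≡ 373
sig^8 ≡ 373^2 = 139129 ≡ 103
sig^16 ≡ 103^2 = 10609 ≡ 256
17 = 16 + 1, so sig^17 ≡ 256·161 ≡ 297 (mod 493)
Since 297 equals the digest 297, verification succeeds.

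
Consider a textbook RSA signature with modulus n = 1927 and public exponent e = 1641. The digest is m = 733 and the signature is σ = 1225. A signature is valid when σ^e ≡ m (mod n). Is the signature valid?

σ^2 ≡ 1225^2 = 1500625 ≡ 1419
σ^4 ≡ 1419^2 = 2013561 ≡ 1773
σ^8 ≡ 1773^2 = 3143529 ≡ 592
σ^16 ≡ 592^2 = 350464 ≡ 1677
σ^32 ≡ 1677^2 = 2812329 ≡ 836
σ^64 ≡ 836^2 = 698896 ≡ 1322
σ^128 ≡ 1322^2 = 1747684 ≡ 1822
σ^256 ≡ 1822^2 = 3319684 ≡ 1390
σ^512 ≡ 1390^2 = 1932100 ≡ 1246
σ^1024 ≡ 1246^2 = 1552516 ≡ 1281
1641 = 1024 + 512 + 64 + 32 + 8 + 1, so σ^1641 ≡ 1281·1246·1322·836·592·1225 ≡ 733 (mod 1927)
σ^1641 mod 1927 = 733 matches m.

valid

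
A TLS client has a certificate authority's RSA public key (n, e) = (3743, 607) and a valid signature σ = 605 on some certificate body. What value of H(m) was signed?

Squares mod 3743: σ^1≡605, σ^2≡2954, σ^4≡1183, σ^8≡3350, σ^16≡986, σ^32≡2759, σ^64≡2562, σ^128≡2365, σ^256≡1183, σ^512≡3350
607 = 512 + 64 + 16 + 8 + 4 + 2 + 1, so σ^607 ≡ 3350·2562·986·3350·1183·2954·605 ≡ 3729 (mod 3743)

3729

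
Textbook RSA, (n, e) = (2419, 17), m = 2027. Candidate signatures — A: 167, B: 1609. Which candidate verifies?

Candidate A: 167^17 mod 2419 = 700
Candidate B: 1609^17 mod 2419 = 2027
  → matches m = 2027

B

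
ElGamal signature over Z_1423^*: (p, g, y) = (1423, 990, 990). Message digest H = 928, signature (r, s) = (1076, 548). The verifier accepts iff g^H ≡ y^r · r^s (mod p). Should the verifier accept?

Left side g^H mod p:
Squares mod 1423: 990^1≡990, 990^2≡1076, 990^4≡877, 990^8≡709, 990^16≡362, 990^32≡128, 990^64≡731, 990^128≡736, 990^256≡956, 990^512≡370
928 = 512 + 256 + 128 + 32, so 990^928 ≡ 370·956·736·128 ≡ 422 (mod 1423)
Right side y^r · r^s mod p:
Squares mod 1423: 990^1≡990, 990^2≡1076, 990^4≡877, 990^8≡709, 990^16≡362, 990^32≡128, 990^64≡731, 990^128≡736, 990^256≡956, 990^512≡370, 990^1024≡292
1076 = 1024 + 32 + 16 + 4, so 990^1076 ≡ 292·128·362·877 ≡ 736 (mod 1423)
Squares mod 1423: 1076^1≡1076, 1076^2≡877, 1076^4≡709, 1076^8≡362, 1076^16≡128, 1076^32≡731, 1076^64≡736, 1076^128≡956, 1076^256≡370, 1076^512≡292
548 = 512 + 32 + 4, so 1076^548 ≡ 292·731·709 ≡ 1418 (mod 1423)
736·1418 = 1043648 ≡ 589 (mod 1423)
422 ≠ 589, so verification fails.

reject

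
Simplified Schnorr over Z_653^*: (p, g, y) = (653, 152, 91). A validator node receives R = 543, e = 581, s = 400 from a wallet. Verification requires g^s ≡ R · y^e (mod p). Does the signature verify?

g^s mod p:
152^2 = 23104 ≡ 249
152^4 ≡ 249^2 = 62001 ≡ 619
152^8 ≡ 619^2 = 383161 ≡ 503
152^16 ≡ 503^2 = 253009 ≡ 298
152^32 ≡ 298^2 = 88804 ≡ 649
152^64 ≡ 649^2 = 421201 ≡ 16
152^128 ≡ 16^2 = 256
152^256 ≡ 256^2 = 65536 ≡ 236
400 = 256 + 128 + 16, so 152^400 ≡ 236·256·298 ≡ 105 (mod 653)
R · y^e mod p:
91^2 = 8281 ≡ 445
91^4 ≡ 445^2 = 198025 ≡ 166
91^8 ≡ 166^2 = 27556 ≡ 130
91^16 ≡ 130^2 = 16900 ≡ 575
91^32 ≡ 575^2 = 330625 ≡ 207
91^64 ≡ 207^2 = 42849 ≡ 404
91^128 ≡ 404^2 = 163216 ≡ 619
91^256 ≡ 619^2 = 383161 ≡ 503
91^512 ≡ 503^2 = 253009 ≡ 298
581 = 512 + 64 + 4 + 1, so 91^581 ≡ 298·404·166·91 ≡ 637 (mod 653)
543·637 = 345891 ≡ 454 (mod 653)
105 ≠ 454; the check fails.

does not verify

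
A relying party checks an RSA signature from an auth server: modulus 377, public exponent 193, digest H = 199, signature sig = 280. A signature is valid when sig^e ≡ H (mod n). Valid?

no

sig^193 mod 377 = 176
176 ≠ 199, so verification fails.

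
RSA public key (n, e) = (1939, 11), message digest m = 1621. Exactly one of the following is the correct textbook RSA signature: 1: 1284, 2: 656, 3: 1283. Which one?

3

Candidate 1: Squares mod 1939: 1284^1≡1284, 1284^2≡506, 1284^4≡88, 1284^8≡1927; 11 = 8 + 2 + 1, so 1284^11 ≡ 1927·506·1284 ≡ 271 (mod 1939)
Candidate 2: Squares mod 1939: 656^1≡656, 656^2≡1817, 656^4≡1311, 656^8≡767; 11 = 8 + 2 + 1, so 656^11 ≡ 767·1817·656 ≡ 318 (mod 1939)
Candidate 3: Squares mod 1939: 1283^1≡1283, 1283^2≡1817, 1283^4≡1311, 1283^8≡767; 11 = 8 + 2 + 1, so 1283^11 ≡ 767·1817·1283 ≡ 1621 (mod 1939)
  → matches m = 1621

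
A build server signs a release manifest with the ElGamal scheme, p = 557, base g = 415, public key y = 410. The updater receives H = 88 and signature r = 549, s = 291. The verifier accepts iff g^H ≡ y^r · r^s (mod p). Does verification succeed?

Left side g^H mod p:
415^2 = 172225 ≡ 112
415^4 ≡ 112^2 = 12544 ≡ 290
415^8 ≡ 290^2 = 84100 ≡ 550
415^16 ≡ 550^2 = 302500 ≡ 49
415^32 ≡ 49^2 = 2401 ≡ 173
415^64 ≡ 173^2 = 29929 ≡ 408
88 = 64 + 16 + 8, so 415^88 ≡ 408·49·550 ≡ 420 (mod 557)
Right side y^r · r^s mod p:
410^2 = 168100 ≡ 443
410^4 ≡ 443^2 = 196249 ≡ 185
410^8 ≡ 185^2 = 34225 ≡ 248
410^16 ≡ 248^2 = 61504 ≡ 234
410^32 ≡ 234^2 = 54756 ≡ 170
410^64 ≡ 170^2 = 28900 ≡ 493
410^128 ≡ 493^2 = 243049 ≡ 197
410^256 ≡ 197^2 = 38809 ≡ 376
410^512 ≡ 376^2 = 141376 ≡ 455
549 = 512 + 32 + 4 + 1, so 410^549 ≡ 455·170·185·410 ≡ 87 (mod 557)
549^2 = 301401 ≡ 64
549^4 ≡ 64^2 = 4096 ≡ 197
549^8 ≡ 197^2 = 38809 ≡ 376
549^16 ≡ 376^2 = 141376 ≡ 455
549^32 ≡ 455^2 = 207025 ≡ 378
549^64 ≡ 378^2 = 142884 ≡ 292
549^128 ≡ 292^2 = 85264 ≡ 43
549^256 ≡ 43^2 = 1849 ≡ 178
291 = 256 + 32 + 2 + 1, so 549^291 ≡ 178·378·64·549 ≡ 485 (mod 557)
87·485 = 42195 ≡ 420 (mod 557)
420 ≡ 420 (mod 557), so the signature is genuine.

passes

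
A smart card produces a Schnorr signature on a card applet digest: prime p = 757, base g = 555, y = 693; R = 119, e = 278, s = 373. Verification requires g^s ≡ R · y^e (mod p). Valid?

yes

g^s mod p:
555^2 = 308025 ≡ 683
555^4 ≡ 683^2 = 466489 ≡ 177
555^8 ≡ 177^2 = 31329 ≡ 292
555^16 ≡ 292^2 = 85264 ≡ 480
555^32 ≡ 480^2 = 230400 ≡ 272
555^64 ≡ 272^2 = 73984 ≡ 555
555^128 ≡ 555^2 = 308025 ≡ 683
555^256 ≡ 683^2 = 466489 ≡ 177
373 = 256 + 64 + 32 + 16 + 4 + 1, so 555^373 ≡ 177·555·272·480·177·555 ≡ 186 (mod 757)
R · y^e mod p:
693^2 = 480249 ≡ 311
693^4 ≡ 311^2 = 96721 ≡ 582
693^8 ≡ 582^2 = 338724 ≡ 345
693^16 ≡ 345^2 = 119025 ≡ 176
693^32 ≡ 176^2 = 30976 ≡ 696
693^64 ≡ 696^2 = 484416 ≡ 693
693^128 ≡ 693^2 = 480249 ≡ 311
693^256 ≡ 311^2 = 96721 ≡ 582
278 = 256 + 16 + 4 + 2, so 693^278 ≡ 582·176·582·311 ≡ 555 (mod 757)
119·555 = 66045 ≡ 186 (mod 757)
186 ≡ 186 (mod 757); signature holds.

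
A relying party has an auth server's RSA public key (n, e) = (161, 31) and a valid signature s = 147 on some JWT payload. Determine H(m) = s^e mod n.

140

s^2 ≡ 147^2 = 21609 ≡ 35
s^4 ≡ 35^2 = 1225 ≡ 98
s^8 ≡ 98^2 = 9604 ≡ 105
s^16 ≡ 105^2 = 11025 ≡ 77
31 = 16 + 8 + 4 + 2 + 1, so s^31 ≡ 77·105·98·35·147 ≡ 140 (mod 161)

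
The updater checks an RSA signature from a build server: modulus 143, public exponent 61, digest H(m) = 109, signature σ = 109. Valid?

yes

Squares mod 143: σ^1≡109, σ^2≡12, σ^4≡1, σ^8≡1, σ^16≡1, σ^32≡1
61 = 32 + 16 + 8 + 4 + 1, so σ^61 ≡ 1·1·1·1·109 ≡ 109 (mod 143)
σ^61 mod 143 = 109 matches H(m).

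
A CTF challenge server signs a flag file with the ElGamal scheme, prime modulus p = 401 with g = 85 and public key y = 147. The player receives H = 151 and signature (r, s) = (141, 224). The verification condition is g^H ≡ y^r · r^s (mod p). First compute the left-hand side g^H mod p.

185

85^2 = 7225 ≡ 7
85^4 ≡ 7^2 = 49
85^8 ≡ 49^2 = 2401 ≡ 396
85^16 ≡ 396^2 = 156816 ≡ 25
85^32 ≡ 25^2 = 625 ≡ 224
85^64 ≡ 224^2 = 50176 ≡ 51
85^128 ≡ 51^2 = 2601 ≡ 195
151 = 128 + 16 + 4 + 2 + 1, so 85^151 ≡ 195·25·49·7·85 ≡ 185 (mod 401)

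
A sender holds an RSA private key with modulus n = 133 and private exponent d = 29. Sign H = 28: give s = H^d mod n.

Squares mod 133: H^1≡28, H^2≡119, H^4≡63, H^8≡112, H^16≡42
29 = 16 + 8 + 4 + 1, so H^29 ≡ 42·112·63·28 ≡ 119 (mod 133)

119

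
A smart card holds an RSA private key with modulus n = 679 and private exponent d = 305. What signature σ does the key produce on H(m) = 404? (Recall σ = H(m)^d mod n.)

297

(H(m))^2 ≡ 404^2 = 163216 ≡ 256
(H(m))^4 ≡ 256^2 = 65536 ≡ 352
(H(m))^8 ≡ 352^2 = 123904 ≡ 326
(H(m))^16 ≡ 326^2 = 106276 ≡ 352
(H(m))^32 ≡ 352^2 = 123904 ≡ 326
(H(m))^64 ≡ 326^2 = 106276 ≡ 352
(H(m))^128 ≡ 352^2 = 123904 ≡ 326
(H(m))^256 ≡ 326^2 = 106276 ≡ 352
305 = 256 + 32 + 16 + 1, so (H(m))^305 ≡ 352·326·352·404 ≡ 297 (mod 679)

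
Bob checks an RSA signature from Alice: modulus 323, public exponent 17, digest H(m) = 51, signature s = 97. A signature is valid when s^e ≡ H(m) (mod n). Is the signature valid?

Squares mod 323: s^1≡97, s^2≡42, s^4≡149, s^8≡237, s^16≡290
17 = 16 + 1, so s^17 ≡ 290·97 ≡ 29 (mod 323)
The recovered value 29 does not match the digest 51.

invalid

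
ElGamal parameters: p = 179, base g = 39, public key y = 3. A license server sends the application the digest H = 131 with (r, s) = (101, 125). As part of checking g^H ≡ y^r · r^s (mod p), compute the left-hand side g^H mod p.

39^2 = 1521 ≡ 89
39^4 ≡ 89^2 = 7921 ≡ 45
39^8 ≡ 45^2 = 2025 ≡ 56
39^16 ≡ 56^2 = 3136 ≡ 93
39^32 ≡ 93^2 = 8649 ≡ 57
39^64 ≡ 57^2 = 3249 ≡ 27
39^128 ≡ 27^2 = 729 ≡ 13
131 = 128 + 2 + 1, so 39^131 ≡ 13·89·39 ≡ 15 (mod 179)

15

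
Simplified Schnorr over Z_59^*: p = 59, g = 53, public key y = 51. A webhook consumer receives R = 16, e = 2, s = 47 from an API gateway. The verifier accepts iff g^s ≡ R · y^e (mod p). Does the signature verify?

g^s mod p:
53^2 = 2809 ≡ 36
53^4 ≡ 36^2 = 1296 ≡ 57
53^8 ≡ 57^2 = 3249 ≡ 4
53^16 ≡ 4^2 = 16
53^32 ≡ 16^2 = 256 ≡ 20
47 = 32 + 8 + 4 + 2 + 1, so 53^47 ≡ 20·4·57·36·53 ≡ 45 (mod 59)
R · y^e mod p:
51^2 = 2601 ≡ 5
16·5 = 80 ≡ 21 (mod 59)
45 ≠ 21; the check fails.

does not verify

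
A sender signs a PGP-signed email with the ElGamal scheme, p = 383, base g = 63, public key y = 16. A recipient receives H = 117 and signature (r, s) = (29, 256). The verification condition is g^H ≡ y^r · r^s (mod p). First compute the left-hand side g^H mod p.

Squares mod 383: 63^1≡63, 63^2≡139, 63^4≡171, 63^8≡133, 63^16≡71, 63^32≡62, 63^64≡14
117 = 64 + 32 + 16 + 4 + 1, so 63^117 ≡ 14·62·71·171·63 ≡ 200 (mod 383)

200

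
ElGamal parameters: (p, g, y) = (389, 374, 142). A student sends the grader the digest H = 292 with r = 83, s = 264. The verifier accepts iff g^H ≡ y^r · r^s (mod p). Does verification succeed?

Left side g^H mod p:
374^2 = 139876 ≡ 225
374^4 ≡ 225^2 = 50625 ≡ 55
374^8 ≡ 55^2 = 3025 ≡ 302
374^16 ≡ 302^2 = 91204 ≡ 178
374^32 ≡ 178^2 = 31684 ≡ 175
374^64 ≡ 175^2 = 30625 ≡ 283
374^128 ≡ 283^2 = 80089 ≡ 344
374^256 ≡ 344^2 = 118336 ≡ 80
292 = 256 + 32 + 4, so 374^292 ≡ 80·175·55 ≡ 169 (mod 389)
Right side y^r · r^s mod p:
142^2 = 20164 ≡ 325
142^4 ≡ 325^2 = 105625 ≡ 206
142^8 ≡ 206^2 = 42436 ≡ 35
142^16 ≡ 35^2 = 1225 ≡ 58
142^32 ≡ 58^2 = 3364 ≡ 252
142^64 ≡ 252^2 = 63504 ≡ 97
83 = 64 + 16 + 2 + 1, so 142^83 ≡ 97·58·325·142 ≡ 294 (mod 389)
83^2 = 6889 ≡ 276
83^4 ≡ 276^2 = 76176 ≡ 321
83^8 ≡ 321^2 = 103041 ≡ 345
83^16 ≡ 345^2 = 119025 ≡ 380
83^32 ≡ 380^2 = 144400 ≡ 81
83^64 ≡ 81^2 = 6561 ≡ 337
83^128 ≡ 337^2 = 113569 ≡ 370
83^256 ≡ 370^2 = 136900 ≡ 361
264 = 256 + 8, so 83^264 ≡ 361·345 ≡ 65 (mod 389)
294·65 = 19110 ≡ 49 (mod 389)
169 ≠ 49, so verification fails.

fails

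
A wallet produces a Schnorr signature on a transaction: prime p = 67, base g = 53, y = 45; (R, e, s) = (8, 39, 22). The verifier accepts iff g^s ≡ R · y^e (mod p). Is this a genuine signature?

g^s mod p:
Squares mod 67: 53^1≡53, 53^2≡62, 53^4≡25, 53^8≡22, 53^16≡15
22 = 16 + 4 + 2, so 53^22 ≡ 15·25·62 ≡ 1 (mod 67)
R · y^e mod p:
Squares mod 67: 45^1≡45, 45^2≡15, 45^4≡24, 45^8≡40, 45^16≡59, 45^32≡64
39 = 32 + 4 + 2 + 1, so 45^39 ≡ 64·24·15·45 ≡ 42 (mod 67)
8·42 = 336 ≡ 1 (mod 67)
1 ≡ 1 (mod 67); signature holds.

genuine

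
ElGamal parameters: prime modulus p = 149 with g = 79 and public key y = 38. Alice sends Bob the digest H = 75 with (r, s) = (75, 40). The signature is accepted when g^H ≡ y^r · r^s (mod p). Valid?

no

Left side g^H mod p:
79^2 = 6241 ≡ 132
79^4 ≡ 132^2 = 17424 ≡ 140
79^8 ≡ 140^2 = 19600 ≡ 81
79^16 ≡ 81^2 = 6561 ≡ 5
79^32 ≡ 5^2 = 25
79^64 ≡ 25^2 = 625 ≡ 29
75 = 64 + 8 + 2 + 1, so 79^75 ≡ 29·81·132·79 ≡ 70 (mod 149)
Right side y^r · r^s mod p:
38^2 = 1444 ≡ 103
38^4 ≡ 103^2 = 10609 ≡ 30
38^8 ≡ 30^2 = 900 ≡ 6
38^16 ≡ 6^2 = 36
38^32 ≡ 36^2 = 1296 ≡ 104
38^64 ≡ 104^2 = 10816 ≡ 88
75 = 64 + 8 + 2 + 1, so 38^75 ≡ 88·6·103·38 ≡ 111 (mod 149)
75^2 = 5625 ≡ 112
75^4 ≡ 112^2 = 12544 ≡ 28
75^8 ≡ 28^2 = 784 ≡ 39
75^16 ≡ 39^2 = 1521 ≡ 31
75^32 ≡ 31^2 = 961 ≡ 67
40 = 32 + 8, so 75^40 ≡ 67·39 ≡ 80 (mod 149)
111·80 = 8880 ≡ 89 (mod 149)
70 ≠ 89, so verification fails.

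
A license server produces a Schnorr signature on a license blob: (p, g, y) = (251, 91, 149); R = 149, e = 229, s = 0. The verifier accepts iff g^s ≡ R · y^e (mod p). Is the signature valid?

g^s mod p:
91^0 mod 251 = 1
R · y^e mod p:
149^2 = 22201 ≡ 113
149^4 ≡ 113^2 = 12769 ≡ 219
149^8 ≡ 219^2 = 47961 ≡ 20
149^16 ≡ 20^2 = 400 ≡ 149
149^32 ≡ 149^2 = 22201 ≡ 113
149^64 ≡ 113^2 = 12769 ≡ 219
149^128 ≡ 219^2 = 47961 ≡ 20
229 = 128 + 64 + 32 + 4 + 1, so 149^229 ≡ 20·219·113·219·149 ≡ 219 (mod 251)
149·219 = 32631 ≡ 1 (mod 251)
1 ≡ 1 (mod 251); signature holds.

valid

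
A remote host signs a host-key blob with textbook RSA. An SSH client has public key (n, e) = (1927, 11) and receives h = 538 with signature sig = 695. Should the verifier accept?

reject

sig^2 ≡ 695^2 = 483025 ≡ 1275
sig^4 ≡ 1275^2 = 1625625 ≡ 1164
sig^8 ≡ 1164^2 = 1354896 ≡ 215
11 = 8 + 2 + 1, so sig^11 ≡ 215·1275·695 ≡ 166 (mod 1927)
166 ≠ 538, so verification fails.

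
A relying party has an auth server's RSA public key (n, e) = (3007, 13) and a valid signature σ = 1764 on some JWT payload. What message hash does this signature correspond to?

2611

Squares mod 3007: σ^1≡1764, σ^2≡2458, σ^4≡701, σ^8≡1260
13 = 8 + 4 + 1, so σ^13 ≡ 1260·701·1764 ≡ 2611 (mod 3007)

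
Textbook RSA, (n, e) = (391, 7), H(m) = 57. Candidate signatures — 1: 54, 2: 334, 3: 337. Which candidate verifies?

3

Candidate 1: Squares mod 391: 54^1≡54, 54^2≡179, 54^4≡370; 7 = 4 + 2 + 1, so 54^7 ≡ 370·179·54 ≡ 334 (mod 391)
Candidate 2: Squares mod 391: 334^1≡334, 334^2≡121, 334^4≡174; 7 = 4 + 2 + 1, so 334^7 ≡ 174·121·334 ≡ 292 (mod 391)
Candidate 3: Squares mod 391: 337^1≡337, 337^2≡179, 337^4≡370; 7 = 4 + 2 + 1, so 337^7 ≡ 370·179·337 ≡ 57 (mod 391)
  → matches H(m) = 57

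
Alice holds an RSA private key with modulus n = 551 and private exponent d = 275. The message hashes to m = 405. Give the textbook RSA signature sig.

347

m^275 mod 551 = 347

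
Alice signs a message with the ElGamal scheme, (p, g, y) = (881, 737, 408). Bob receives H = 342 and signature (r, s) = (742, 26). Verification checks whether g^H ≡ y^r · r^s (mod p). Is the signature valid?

Left side g^H mod p:
737^2 = 543169 ≡ 473
737^4 ≡ 473^2 = 223729 ≡ 836
737^8 ≡ 836^2 = 698896 ≡ 263
737^16 ≡ 263^2 = 69169 ≡ 451
737^32 ≡ 451^2 = 203401 ≡ 771
737^64 ≡ 771^2 = 594441 ≡ 647
737^128 ≡ 647^2 = 418609 ≡ 134
737^256 ≡ 134^2 = 17956 ≡ 336
342 = 256 + 64 + 16 + 4 + 2, so 737^342 ≡ 336·647·451·836·473 ≡ 707 (mod 881)
Right side y^r · r^s mod p:
408^2 = 166464 ≡ 836
408^4 ≡ 836^2 = 698896 ≡ 263
408^8 ≡ 263^2 = 69169 ≡ 451
408^16 ≡ 451^2 = 203401 ≡ 771
408^32 ≡ 771^2 = 594441 ≡ 647
408^64 ≡ 647^2 = 418609 ≡ 134
408^128 ≡ 134^2 = 17956 ≡ 336
408^256 ≡ 336^2 = 112896 ≡ 128
408^512 ≡ 128^2 = 16384 ≡ 526
742 = 512 + 128 + 64 + 32 + 4 + 2, so 408^742 ≡ 526·336·134·647·263·836 ≡ 788 (mod 881)
742^2 = 550564 ≡ 820
742^4 ≡ 820^2 = 672400 ≡ 197
742^8 ≡ 197^2 = 38809 ≡ 45
742^16 ≡ 45^2 = 2025 ≡ 263
26 = 16 + 8 + 2, so 742^26 ≡ 263·45·820 ≡ 485 (mod 881)
788·485 = 382180 ≡ 707 (mod 881)
707 ≡ 707 (mod 881), so the signature is genuine.

valid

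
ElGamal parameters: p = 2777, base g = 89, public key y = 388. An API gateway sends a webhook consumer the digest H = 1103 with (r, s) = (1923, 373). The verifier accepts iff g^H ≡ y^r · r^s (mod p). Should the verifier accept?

accept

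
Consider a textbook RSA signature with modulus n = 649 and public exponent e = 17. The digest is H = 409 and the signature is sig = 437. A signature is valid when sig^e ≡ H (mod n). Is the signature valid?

valid

sig^2 ≡ 437^2 = 190969 ≡ 163
sig^4 ≡ 163^2 = 26569 ≡ 609
sig^8 ≡ 609^2 = 370881 ≡ 302
sig^16 ≡ 302^2 = 91204 ≡ 344
17 = 16 + 1, so sig^17 ≡ 344·437 ≡ 409 (mod 649)
sig^17 mod 649 = 409 matches H.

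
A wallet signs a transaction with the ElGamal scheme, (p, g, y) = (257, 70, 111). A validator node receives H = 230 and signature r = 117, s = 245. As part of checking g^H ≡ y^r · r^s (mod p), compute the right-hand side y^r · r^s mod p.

111^2 = 12321 ≡ 242
111^4 ≡ 242^2 = 58564 ≡ 225
111^8 ≡ 225^2 = 50625 ≡ 253
111^16 ≡ 253^2 = 64009 ≡ 16
111^32 ≡ 16^2 = 256
111^64 ≡ 256^2 = 65536 ≡ 1
117 = 64 + 32 + 16 + 4 + 1, so 111^117 ≡ 1·256·16·225·111 ≡ 35 (mod 257)
117^2 = 13689 ≡ 68
117^4 ≡ 68^2 = 4624 ≡ 255
117^8 ≡ 255^2 = 65025 ≡ 4
117^16 ≡ 4^2 = 16
117^32 ≡ 16^2 = 256
117^64 ≡ 256^2 = 65536 ≡ 1
117^128 ≡ 1^2 = 1
245 = 128 + 64 + 32 + 16 + 4 + 1, so 117^245 ≡ 1·1·256·16·255·117 ≡ 146 (mod 257)
y^r · r^s ≡ 35·146 = 5110 ≡ 227 (mod 257)

227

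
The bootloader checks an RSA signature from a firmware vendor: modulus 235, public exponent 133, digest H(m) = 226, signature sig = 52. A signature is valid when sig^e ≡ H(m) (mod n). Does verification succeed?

fails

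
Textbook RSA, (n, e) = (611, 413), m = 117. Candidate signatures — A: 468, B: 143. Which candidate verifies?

A

Candidate A: Squares mod 611: 468^1≡468, 468^2≡286, 468^4≡533, 468^8≡585, 468^16≡65, 468^32≡559, 468^64≡260, 468^128≡390, 468^256≡572; 413 = 256 + 128 + 16 + 8 + 4 + 1, so 468^413 ≡ 572·390·65·585·533·468 ≡ 117 (mod 611)
  → matches m = 117
Candidate B: Squares mod 611: 143^1≡143, 143^2≡286, 143^4≡533, 143^8≡585, 143^16≡65, 143^32≡559, 143^64≡260, 143^128≡390, 143^256≡572; 413 = 256 + 128 + 16 + 8 + 4 + 1, so 143^413 ≡ 572·390·65·585·533·143 ≡ 494 (mod 611)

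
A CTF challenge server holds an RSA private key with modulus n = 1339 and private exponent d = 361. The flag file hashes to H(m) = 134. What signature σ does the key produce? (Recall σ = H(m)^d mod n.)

1213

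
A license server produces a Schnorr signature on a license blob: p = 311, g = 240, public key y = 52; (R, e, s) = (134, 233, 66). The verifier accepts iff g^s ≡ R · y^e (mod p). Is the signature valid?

g^s mod p:
Squares mod 311: 240^1≡240, 240^2≡65, 240^4≡182, 240^8≡158, 240^16≡84, 240^32≡214, 240^64≡79
66 = 64 + 2, so 240^66 ≡ 79·65 ≡ 159 (mod 311)
R · y^e mod p:
Squares mod 311: 52^1≡52, 52^2≡216, 52^4≡6, 52^8≡36, 52^16≡52, 52^32≡216, 52^64≡6, 52^128≡36
233 = 128 + 64 + 32 + 8 + 1, so 52^233 ≡ 36·6·216·36·52 ≡ 36 (mod 311)
134·36 = 4824 ≡ 159 (mod 311)
159 ≡ 159 (mod 311); signature holds.

valid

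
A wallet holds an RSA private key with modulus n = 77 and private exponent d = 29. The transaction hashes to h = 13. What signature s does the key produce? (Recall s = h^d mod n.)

6

h^2 ≡ 13^2 = 169 ≡ 15
h^4 ≡ 15^2 = 225 ≡ 71
h^8 ≡ 71^2 = 5041 ≡ 36
h^16 ≡ 36^2 = 1296 ≡ 64
29 = 16 + 8 + 4 + 1, so h^29 ≡ 64·36·71·13 ≡ 6 (mod 77)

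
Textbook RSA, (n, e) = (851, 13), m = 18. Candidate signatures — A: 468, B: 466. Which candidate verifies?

A

Candidate A: 468^2 = 219024 ≡ 317; 468^4 ≡ 317^2 = 100489 ≡ 71; 468^8 ≡ 71^2 = 5041 ≡ 786; 13 = 8 + 4 + 1, so 468^13 ≡ 786·71·468 ≡ 18 (mod 851)
  → matches m = 18
Candidate B: 466^2 = 217156 ≡ 151; 466^4 ≡ 151^2 = 22801 ≡ 675; 466^8 ≡ 675^2 = 455625 ≡ 340; 13 = 8 + 4 + 1, so 466^13 ≡ 340·675·466 ≡ 128 (mod 851)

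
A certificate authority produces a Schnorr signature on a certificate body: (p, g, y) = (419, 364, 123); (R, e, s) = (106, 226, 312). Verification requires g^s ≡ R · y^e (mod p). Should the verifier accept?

g^s mod p:
364^2 = 132496 ≡ 92
364^4 ≡ 92^2 = 8464 ≡ 84
364^8 ≡ 84^2 = 7056 ≡ 352
364^16 ≡ 352^2 = 123904 ≡ 299
364^32 ≡ 299^2 = 89401 ≡ 154
364^64 ≡ 154^2 = 23716 ≡ 252
364^128 ≡ 252^2 = 63504 ≡ 235
364^256 ≡ 235^2 = 55225 ≡ 336
312 = 256 + 32 + 16 + 8, so 364^312 ≡ 336·154·299·352 ≡ 12 (mod 419)
R · y^e mod p:
123^2 = 15129 ≡ 45
123^4 ≡ 45^2 = 2025 ≡ 349
123^8 ≡ 349^2 = 121801 ≡ 291
123^16 ≡ 291^2 = 84681 ≡ 43
123^32 ≡ 43^2 = 1849 ≡ 173
123^64 ≡ 173^2 = 29929 ≡ 180
123^128 ≡ 180^2 = 32400 ≡ 137
226 = 128 + 64 + 32 + 2, so 123^226 ≡ 137·180·173·45 ≡ 261 (mod 419)
106·261 = 27666 ≡ 12 (mod 419)
12 ≡ 12 (mod 419); signature holds.

accept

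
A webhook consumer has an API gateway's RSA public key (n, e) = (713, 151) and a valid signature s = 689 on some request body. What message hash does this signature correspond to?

s^2 ≡ 689^2 = 474721 ≡ 576
s^4 ≡ 576^2 = 331776 ≡ 231
s^8 ≡ 231^2 = 53361 ≡ 599
s^16 ≡ 599^2 = 358801 ≡ 162
s^32 ≡ 162^2 = 26244 ≡ 576
s^64 ≡ 576^2 = 331776 ≡ 231
s^128 ≡ 231^2 = 53361 ≡ 599
151 = 128 + 16 + 4 + 2 + 1, so s^151 ≡ 599·162·231·576·689 ≡ 689 (mod 713)

689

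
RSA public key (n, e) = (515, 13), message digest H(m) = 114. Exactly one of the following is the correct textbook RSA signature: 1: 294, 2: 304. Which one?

1

Candidate 1: 294^2 = 86436 ≡ 431; 294^4 ≡ 431^2 = 185761 ≡ 361; 294^8 ≡ 361^2 = 130321 ≡ 26; 13 = 8 + 4 + 1, so 294^13 ≡ 26·361·294 ≡ 114 (mod 515)
  → matches H(m) = 114
Candidate 2: 304^2 = 92416 ≡ 231; 304^4 ≡ 231^2 = 53361 ≡ 316; 304^8 ≡ 316^2 = 99856 ≡ 461; 13 = 8 + 4 + 1, so 304^13 ≡ 461·316·304 ≡ 139 (mod 515)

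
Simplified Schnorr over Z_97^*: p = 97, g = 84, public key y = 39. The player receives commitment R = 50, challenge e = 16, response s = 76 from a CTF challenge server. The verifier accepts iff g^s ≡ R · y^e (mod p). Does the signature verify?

does not verify

g^s mod p:
84^2 = 7056 ≡ 72
84^4 ≡ 72^2 = 5184 ≡ 43
84^8 ≡ 43^2 = 1849 ≡ 6
84^16 ≡ 6^2 = 36
84^32 ≡ 36^2 = 1296 ≡ 35
84^64 ≡ 35^2 = 1225 ≡ 61
76 = 64 + 8 + 4, so 84^76 ≡ 61·6·43 ≡ 24 (mod 97)
R · y^e mod p:
39^2 = 1521 ≡ 66
39^4 ≡ 66^2 = 4356 ≡ 88
39^8 ≡ 88^2 = 7744 ≡ 81
39^16 ≡ 81^2 = 6561 ≡ 62
50·62 = 3100 ≡ 93 (mod 97)
24 ≠ 93; the check fails.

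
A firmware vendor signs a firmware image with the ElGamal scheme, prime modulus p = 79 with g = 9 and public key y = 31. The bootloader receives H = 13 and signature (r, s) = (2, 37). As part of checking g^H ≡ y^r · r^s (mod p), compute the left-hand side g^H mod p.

23

9^2 = 81 ≡ 2
9^4 ≡ 2^2 = 4
9^8 ≡ 4^2 = 16
13 = 8 + 4 + 1, so 9^13 ≡ 16·4·9 ≡ 23 (mod 79)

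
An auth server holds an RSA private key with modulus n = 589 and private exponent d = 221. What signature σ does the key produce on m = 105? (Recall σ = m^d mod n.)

Squares mod 589: m^1≡105, m^2≡423, m^4≡462, m^8≡226, m^16≡422, m^32≡206, m^64≡28, m^128≡195
221 = 128 + 64 + 16 + 8 + 4 + 1, so m^221 ≡ 195·28·422·226·462·105 ≡ 269 (mod 589)

269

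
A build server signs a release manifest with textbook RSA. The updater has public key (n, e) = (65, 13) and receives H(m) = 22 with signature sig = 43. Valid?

no

sig^2 ≡ 43^2 = 1849 ≡ 29
sig^4 ≡ 29^2 = 841 ≡ 61
sig^8 ≡ 61^2 = 3721 ≡ 16
13 = 8 + 4 + 1, so sig^13 ≡ 16·61·43 ≡ 43 (mod 65)
The recovered value 43 does not match the digest 22.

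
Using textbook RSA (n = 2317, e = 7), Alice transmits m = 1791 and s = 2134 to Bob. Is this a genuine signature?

genuine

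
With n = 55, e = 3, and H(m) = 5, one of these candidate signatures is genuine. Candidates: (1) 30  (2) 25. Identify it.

Candidate 1: 30^2 = 900 ≡ 20; 3 = 2 + 1, so 30^3 ≡ 20·30 ≡ 50 (mod 55)
Candidate 2: 25^2 = 625 ≡ 20; 3 = 2 + 1, so 25^3 ≡ 20·25 ≡ 5 (mod 55)
  → matches H(m) = 5

2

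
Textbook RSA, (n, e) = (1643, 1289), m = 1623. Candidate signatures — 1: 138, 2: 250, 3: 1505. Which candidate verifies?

Candidate 1: Squares mod 1643: 138^1≡138, 138^2≡971, 138^4≡1402, 138^8≡576, 138^16≡1533, 138^32≡599, 138^64≡627, 138^128≡452, 138^256≡572, 138^512≡227, 138^1024≡596; 1289 = 1024 + 256 + 8 + 1, so 138^1289 ≡ 596·572·576·138 ≡ 20 (mod 1643)
Candidate 2: Squares mod 1643: 250^1≡250, 250^2≡66, 250^4≡1070, 250^8≡1372, 250^16≡1149, 250^32≡872, 250^64≡1318, 250^128≡473, 250^256≡281, 250^512≡97, 250^1024≡1194; 1289 = 1024 + 256 + 8 + 1, so 250^1289 ≡ 1194·281·1372·250 ≡ 729 (mod 1643)
Candidate 3: Squares mod 1643: 1505^1≡1505, 1505^2≡971, 1505^4≡1402, 1505^8≡576, 1505^16≡1533, 1505^32≡599, 1505^64≡627, 1505^128≡452, 1505^256≡572, 1505^512≡227, 1505^1024≡596; 1289 = 1024 + 256 + 8 + 1, so 1505^1289 ≡ 596·572·576·1505 ≡ 1623 (mod 1643)
  → matches m = 1623

3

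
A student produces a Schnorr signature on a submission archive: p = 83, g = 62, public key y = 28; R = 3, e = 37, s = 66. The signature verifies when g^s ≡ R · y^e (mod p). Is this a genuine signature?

genuine

g^s mod p:
62^2 = 3844 ≡ 26
62^4 ≡ 26^2 = 676 ≡ 12
62^8 ≡ 12^2 = 144 ≡ 61
62^16 ≡ 61^2 = 3721 ≡ 69
62^32 ≡ 69^2 = 4761 ≡ 30
62^64 ≡ 30^2 = 900 ≡ 70
66 = 64 + 2, so 62^66 ≡ 70·26 ≡ 77 (mod 83)
R · y^e mod p:
28^2 = 784 ≡ 37
28^4 ≡ 37^2 = 1369 ≡ 41
28^8 ≡ 41^2 = 1681 ≡ 21
28^16 ≡ 21^2 = 441 ≡ 26
28^32 ≡ 26^2 = 676 ≡ 12
37 = 32 + 4 + 1, so 28^37 ≡ 12·41·28 ≡ 81 (mod 83)
3·81 = 243 ≡ 77 (mod 83)
77 ≡ 77 (mod 83); signature holds.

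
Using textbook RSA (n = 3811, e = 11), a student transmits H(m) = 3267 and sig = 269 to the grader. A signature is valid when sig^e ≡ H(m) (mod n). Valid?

sig^2 ≡ 269^2 = 72361 ≡ 3763
sig^4 ≡ 3763^2 = 14160169 ≡ 2304
sig^8 ≡ 2304^2 = 5308416 ≡ 3504
11 = 8 + 2 + 1, so sig^11 ≡ 3504·3763·269 ≡ 544 (mod 3811)
sig^11 mod 3811 = 544, but H(m) = 3267.

no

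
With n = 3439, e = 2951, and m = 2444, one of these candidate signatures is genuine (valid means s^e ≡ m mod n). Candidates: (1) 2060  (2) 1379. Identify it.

Candidate 1: 2060^2 = 4243600 ≡ 3313; 2060^4 ≡ 3313^2 = 10975969 ≡ 2120; 2060^8 ≡ 2120^2 = 4494400 ≡ 3066; 2060^16 ≡ 3066^2 = 9400356 ≡ 1569; 2060^32 ≡ 1569^2 = 2461761 ≡ 2876; 2060^64 ≡ 2876^2 = 8271376 ≡ 581; 2060^128 ≡ 581^2 = 337561 ≡ 539; 2060^256 ≡ 539^2 = 290521 ≡ 1645; 2060^512 ≡ 1645^2 = 2706025 ≡ 2971; 2060^1024 ≡ 2971^2 = 8826841 ≡ 2367; 2060^2048 ≡ 2367^2 = 5602689 ≡ 558; 2951 = 2048 + 512 + 256 + 128 + 4 + 2 + 1, so 2060^2951 ≡ 558·2971·1645·539·2120·3313·2060 ≡ 2444 (mod 3439)
  → matches m = 2444
Candidate 2: 1379^2 = 1901641 ≡ 3313; 1379^4 ≡ 3313^2 = 10975969 ≡ 2120; 1379^8 ≡ 2120^2 = 4494400 ≡ 3066; 1379^16 ≡ 3066^2 = 9400356 ≡ 1569; 1379^32 ≡ 1569^2 = 2461761 ≡ 2876; 1379^64 ≡ 2876^2 = 8271376 ≡ 581; 1379^128 ≡ 581^2 = 337561 ≡ 539; 1379^256 ≡ 539^2 = 290521 ≡ 1645; 1379^512 ≡ 1645^2 = 2706025 ≡ 2971; 1379^1024 ≡ 2971^2 = 8826841 ≡ 2367; 1379^2048 ≡ 2367^2 = 5602689 ≡ 558; 2951 = 2048 + 512 + 256 + 128 + 4 + 2 + 1, so 1379^2951 ≡ 558·2971·1645·539·2120·3313·1379 ≡ 995 (mod 3439)

1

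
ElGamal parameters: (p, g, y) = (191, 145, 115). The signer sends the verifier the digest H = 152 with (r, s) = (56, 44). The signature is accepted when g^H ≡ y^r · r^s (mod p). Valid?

Left side g^H mod p:
Squares mod 191: 145^1≡145, 145^2≡15, 145^4≡34, 145^8≡10, 145^16≡100, 145^32≡68, 145^64≡40, 145^128≡72
152 = 128 + 16 + 8, so 145^152 ≡ 72·100·10 ≡ 184 (mod 191)
Right side y^r · r^s mod p:
Squares mod 191: 115^1≡115, 115^2≡46, 115^4≡15, 115^8≡34, 115^16≡10, 115^32≡100
56 = 32 + 16 + 8, so 115^56 ≡ 100·10·34 ≡ 2 (mod 191)
Squares mod 191: 56^1≡56, 56^2≡80, 56^4≡97, 56^8≡50, 56^16≡17, 56^32≡98
44 = 32 + 8 + 4, so 56^44 ≡ 98·50·97 ≡ 92 (mod 191)
2·92 = 184 ≡ 184 (mod 191)
184 ≡ 184 (mod 191), so the signature is genuine.

yes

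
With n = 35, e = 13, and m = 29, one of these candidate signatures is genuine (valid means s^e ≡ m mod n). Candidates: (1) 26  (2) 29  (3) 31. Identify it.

Candidate 1: Squares mod 35: 26^1≡26, 26^2≡11, 26^4≡16, 26^8≡11; 13 = 8 + 4 + 1, so 26^13 ≡ 11·16·26 ≡ 26 (mod 35)
Candidate 2: Squares mod 35: 29^1≡29, 29^2≡1, 29^4≡1, 29^8≡1; 13 = 8 + 4 + 1, so 29^13 ≡ 1·1·29 ≡ 29 (mod 35)
  → matches m = 29
Candidate 3: Squares mod 35: 31^1≡31, 31^2≡16, 31^4≡11, 31^8≡16; 13 = 8 + 4 + 1, so 31^13 ≡ 16·11·31 ≡ 31 (mod 35)

2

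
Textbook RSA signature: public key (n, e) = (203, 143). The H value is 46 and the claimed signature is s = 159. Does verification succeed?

s^2 ≡ 159^2 = 25281 ≡ 109
s^4 ≡ 109^2 = 11881 ≡ 107
s^8 ≡ 107^2 = 11449 ≡ 81
s^16 ≡ 81^2 = 6561 ≡ 65
s^32 ≡ 65^2 = 4225 ≡ 165
s^64 ≡ 165^2 = 27225 ≡ 23
s^128 ≡ 23^2 = 529 ≡ 123
143 = 128 + 8 + 4 + 2 + 1, so s^143 ≡ 123·81·107·109·159 ≡ 192 (mod 203)
The recovered value 192 does not match the digest 46.

fails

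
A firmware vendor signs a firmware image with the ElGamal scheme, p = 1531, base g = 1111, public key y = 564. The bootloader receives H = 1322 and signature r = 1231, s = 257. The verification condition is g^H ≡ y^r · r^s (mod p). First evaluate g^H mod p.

689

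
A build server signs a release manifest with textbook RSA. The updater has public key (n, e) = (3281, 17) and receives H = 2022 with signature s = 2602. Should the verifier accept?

Squares mod 3281: s^1≡2602, s^2≡1701, s^4≡2840, s^8≡902, s^16≡3197
17 = 16 + 1, so s^17 ≡ 3197·2602 ≡ 1259 (mod 3281)
s^17 mod 3281 = 1259, but H = 2022.

reject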